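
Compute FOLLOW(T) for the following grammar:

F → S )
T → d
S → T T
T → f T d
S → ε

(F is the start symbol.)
In S → T T: T is followed by T, add FIRST(T) \ {ε} = { 'd', 'f' }
In S → T T: T is at the end, add FOLLOW(S)
In T → f T d: T is followed by d, add FIRST(d) \ {ε} = { 'd' }

The FOLLOW sets referred to above (computed the same way, to a fixed point):
  FOLLOW(S) = { ')' }

Taking the union: FOLLOW(T) = { ')', 'd', 'f' }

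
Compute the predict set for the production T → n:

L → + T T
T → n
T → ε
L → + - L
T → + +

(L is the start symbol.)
{ 'n' }

PREDICT(T → n) = (FIRST(RHS) \ {ε}) ∪ (FOLLOW(T) if ε ∈ FIRST(RHS), i.e. RHS ⇒* ε)
FIRST(n) = { 'n' }
ε ∉ FIRST(n), so FOLLOW(T) is not added.
PREDICT(T → n) = { 'n' }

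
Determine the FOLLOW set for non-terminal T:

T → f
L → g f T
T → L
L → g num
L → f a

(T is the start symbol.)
{ $ }

T is the start symbol, so $ ∈ FOLLOW(T).
In L → g f T: T is at the end, add FOLLOW(L)

The FOLLOW sets referred to above (computed the same way, to a fixed point):
  FOLLOW(L) = { $ }

Taking the union: FOLLOW(T) = { $ }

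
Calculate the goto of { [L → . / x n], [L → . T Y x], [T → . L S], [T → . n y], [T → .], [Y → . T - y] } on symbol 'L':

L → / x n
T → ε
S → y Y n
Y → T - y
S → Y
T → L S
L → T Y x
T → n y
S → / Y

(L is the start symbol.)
GOTO(I, 'L') = CLOSURE({ [A → αX.β] : [A → α.Xβ] ∈ I, X = 'L' })

Items with dot before 'L', with the dot advanced:
  [T → . L S] → [T → L . S]
Closure of the advanced items:
  [T → L . S] has the dot before S: add [S → . y Y n], [S → . Y], [S → . / Y]
  [S → . Y] has the dot before Y: add [Y → . T - y]
  [Y → . T - y] has the dot before T: add [T → .], [T → . L S], [T → . n y]
  [T → . L S] has the dot before L: add [L → . / x n], [L → . T Y x]

GOTO = { [L → . / x n], [L → . T Y x], [S → . / Y], [S → . Y], [S → . y Y n], [T → . L S], [T → . n y], [T → .], [T → L . S], [Y → . T - y] }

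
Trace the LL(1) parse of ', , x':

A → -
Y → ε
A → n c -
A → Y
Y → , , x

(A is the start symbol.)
LL(1) parsing maintains a stack (initially the start symbol over $) and the input. At each step: if the stack top is a terminal, match it against the current input token; if it is a non-terminal N, replace it with the RHS of M[N, lookahead] (the unique production whose predict set contains the lookahead).

Stack is shown with the top on the left.

Stack    Input    Action
------------------------
A $      , , x $  output A → Y
Y $      , , x $  output Y → , , x
, , x $  , , x $  match ','
, x $    , x $    match ','
x $      x $      match 'x'
$        $        accept

The string is accepted.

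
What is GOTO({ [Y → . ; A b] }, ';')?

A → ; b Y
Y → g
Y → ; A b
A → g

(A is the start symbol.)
{ [A → . ; b Y], [A → . g], [Y → ; . A b] }

GOTO(I, ';') = CLOSURE({ [A → αX.β] : [A → α.Xβ] ∈ I, X = ';' })

Items with dot before ';', with the dot advanced:
  [Y → . ; A b] → [Y → ; . A b]
Closure of the advanced items:
  [Y → ; . A b] has the dot before A: add [A → . ; b Y], [A → . g]

GOTO = { [A → . ; b Y], [A → . g], [Y → ; . A b] }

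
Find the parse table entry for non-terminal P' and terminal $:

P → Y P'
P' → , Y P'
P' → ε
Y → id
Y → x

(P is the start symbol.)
To find M[P', $], we find productions for P' where $ is in the predict set (PREDICT(N → α) = (FIRST(α) \ {ε}) ∪ (FOLLOW(N) if α ⇒* ε)).

Relevant sets:
  FOLLOW(P') = { $ }

P' → , Y P': PREDICT = { ',' }
P' → ε: PREDICT = { $ }
  $ is in predict set, so this production goes in M[P', $]

M[P', $] = P' → ε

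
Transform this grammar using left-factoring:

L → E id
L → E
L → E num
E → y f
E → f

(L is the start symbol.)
L → E L'
L' → id
L' → ε
L' → num
E → y f
E → f

Left-factoring transforms A → αβ₁ | αβ₂ into A → αA' and A' → β₁ | β₂
(α is the longest common prefix among the alternatives). Repeat until
no nonterminal has two alternatives with a common prefix.

Round 1: L has alternatives sharing prefix 'E'. Introduce L': L → E L'
  Add: L' → id
  Add: L' → ε
  Add: L' → num

No remaining common prefixes — done.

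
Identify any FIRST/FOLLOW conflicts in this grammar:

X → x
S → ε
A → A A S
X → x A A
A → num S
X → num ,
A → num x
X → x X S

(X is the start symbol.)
No FIRST/FOLLOW conflicts.

A FIRST/FOLLOW conflict occurs when a non-terminal N has a nullable alternative N → β (β ⇒* ε) and another alternative N → α with FIRST(α) ∩ FOLLOW(N) ≠ ∅: on such a lookahead the parser cannot decide between expanding α and letting N vanish via β.

Nullable non-terminals: S.
S has a nullable alternative but only one production, so nothing to check.

A, X have no nullable alternative, so no FIRST/FOLLOW check is needed there.

No FIRST/FOLLOW conflicts found.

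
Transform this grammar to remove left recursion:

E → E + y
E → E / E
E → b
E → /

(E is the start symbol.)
E is directly left-recursive. The standard transformation for
  A → A α₁ | ... | A α_m | β₁ | ... | β_n
is
  A  → β₁ A' | ... | β_n A'
  A' → α₁ A' | ... | α_m A' | ε

E → b becomes E → b E'
E → / becomes E → / E'
E → E + y becomes E' → + y E'
E → E / E becomes E' → / E E'
Add E' → ε

Resulting grammar:
E → b E'
E → / E'
E' → + y E'
E' → / E E'
E' → ε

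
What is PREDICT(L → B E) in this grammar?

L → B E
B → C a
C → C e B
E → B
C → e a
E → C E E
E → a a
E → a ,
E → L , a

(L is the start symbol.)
PREDICT(L → B E) = (FIRST(RHS) \ {ε}) ∪ (FOLLOW(L) if ε ∈ FIRST(RHS), i.e. RHS ⇒* ε)
FIRST(B) = { 'e' }
FIRST(B E) = { 'e' }
ε ∉ FIRST(B E), so FOLLOW(L) is not added.
PREDICT(L → B E) = { 'e' }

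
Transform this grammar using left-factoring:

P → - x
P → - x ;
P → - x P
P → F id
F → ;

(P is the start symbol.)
Left-factoring transforms A → αβ₁ | αβ₂ into A → αA' and A' → β₁ | β₂
(α is the longest common prefix among the alternatives). Repeat until
no nonterminal has two alternatives with a common prefix.

Round 1: P has alternatives sharing prefix '- x'. Introduce P': P → - x P'
  Add: P' → ε
  Add: P' → ;
  Add: P' → P

No remaining common prefixes — done.

Resulting grammar:
P → - x P'
P' → ε
P' → ;
P' → P
P → F id
F → ;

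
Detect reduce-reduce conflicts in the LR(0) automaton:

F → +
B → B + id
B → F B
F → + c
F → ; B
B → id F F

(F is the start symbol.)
Augment with F' → F and build the canonical LR(0) collection (I0 = CLOSURE({[F' → . F]}), then GOTO on every symbol after a dot until no new states appear). It has 13 states:
  I0: { [F → . + c], [F → . +], [F → . ; B], [F' → . F] }  — shift
  I1: { [F → + . c], [F → + .] }  — shift, reduce
  I2: { [B → . B + id], [B → . F B], [B → . id F F], [F → . + c], [F → . +], [F → . ; B], [F → ; . B] }  — shift
  I3: { [F' → F .] }  — accept
  I4: { [B → B . + id], [F → ; B .] }  — shift, reduce
  I5: { [B → . B + id], [B → . F B], [B → . id F F], [B → F . B], [F → . + c], [F → . +], [F → . ; B] }  — shift
  I6: { [B → id . F F], [F → . + c], [F → . +], [F → . ; B] }  — shift
  I7: { [B → id F . F], [F → . + c], [F → . +], [F → . ; B] }  — shift
  I8: { [B → id F F .] }  — reduce
  I9: { [B → B . + id], [B → F B .] }  — shift, reduce
  I10: { [B → B + . id] }  — shift
  I11: { [B → B + id .] }  — reduce
  I12: { [F → + c .] }  — reduce

No state contains more than one complete item.

Answer: No reduce-reduce conflicts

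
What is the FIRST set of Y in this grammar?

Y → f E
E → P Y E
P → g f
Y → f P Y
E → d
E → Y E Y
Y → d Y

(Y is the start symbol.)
{ 'd', 'f' }

From Y → f E:
  - f is a terminal: add 'f' and stop
From Y → f P Y:
  - f is a terminal: add 'f' and stop
From Y → d Y:
  - d is a terminal: add 'd' and stop

Collecting: FIRST(Y) = { 'd', 'f' }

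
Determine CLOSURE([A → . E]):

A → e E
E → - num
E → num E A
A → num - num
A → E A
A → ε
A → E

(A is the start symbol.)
To compute CLOSURE, for each item [A → α.Bβ] where B is a non-terminal, add [B → .γ] for all productions B → γ; repeat for the newly added items until nothing changes.

Start with: [A → . E]
  [A → . E] has the dot before E: add [E → . - num], [E → . num E A]
No further items can be added.

CLOSURE = { [A → . E], [E → . - num], [E → . num E A] }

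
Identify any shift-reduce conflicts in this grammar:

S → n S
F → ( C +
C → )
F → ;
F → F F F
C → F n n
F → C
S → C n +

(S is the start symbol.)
A shift-reduce conflict occurs when an LR(0) state has both:
  - a complete (reduce) item [A → α .] (dot at the end), and
  - a shift item [B → β . c γ] (dot before a terminal).

Augment with S' → S and build the canonical LR(0) collection (I0 = CLOSURE({[S' → . S]}), then GOTO on every symbol after a dot until no new states appear). It has 18 states:
  I0: { [C → . )], [C → . F n n], [F → . ( C +], [F → . ;], [F → . C], [F → . F F F], [S → . C n +], [S → . n S], [S' → . S] }  — shift
  I1: { [C → . )], [C → . F n n], [F → ( . C +], [F → . ( C +], [F → . ;], [F → . C], [F → . F F F] }  — shift
  I2: { [C → ) .] }  — reduce
  I3: { [F → ; .] }  — reduce
  I4: { [F → C .], [S → C . n +] }  — shift, reduce
  I5: { [C → . )], [C → . F n n], [C → F . n n], [F → . ( C +], [F → . ;], [F → . C], [F → . F F F], [F → F . F F] }  — shift
  I6: { [S' → S .] }  — accept
  I7: { [C → . )], [C → . F n n], [F → . ( C +], [F → . ;], [F → . C], [F → . F F F], [S → . C n +], [S → . n S], [S → n . S] }  — shift
  I8: { [S → n S .] }  — reduce
  I9: { [F → C .] }  — reduce
  I10: { [C → . )], [C → . F n n], [C → F . n n], [F → . ( C +], [F → . ;], [F → . C], [F → . F F F], [F → F . F F], [F → F F . F] }  — shift
  I11: { [C → F n . n] }  — shift
  I12: { [C → F n n .] }  — reduce
  I13: { [C → . )], [C → . F n n], [C → F . n n], [F → . ( C +], [F → . ;], [F → . C], [F → . F F F], [F → F . F F], [F → F F . F], [F → F F F .] }  — shift, reduce
  I14: { [S → C n . +] }  — shift
  I15: { [S → C n + .] }  — reduce
  I16: { [F → ( C . +], [F → C .] }  — shift, reduce
  I17: { [F → ( C + .] }  — reduce

I4 contains reduce item [F → C .] and shift item [S → C . n +] — shift-reduce conflict.
I13 contains reduce item [F → F F F .] and shift items [C → . )], [C → F . n n], [F → . ( C +], [F → . ;] — shift-reduce conflict.
I16 contains reduce item [F → C .] and shift item [F → ( C . +] — shift-reduce conflict.

Answer: Yes — I4: [F → C .] vs [S → C . n +]; I13: [F → F F F .] vs [C → . )]; I16: [F → C .] vs [F → ( C . +]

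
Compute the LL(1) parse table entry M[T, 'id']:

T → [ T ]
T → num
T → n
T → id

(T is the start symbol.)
To find M[T, 'id'], we find productions for T where 'id' is in the predict set (PREDICT(N → α) = (FIRST(α) \ {ε}) ∪ (FOLLOW(N) if α ⇒* ε)).

T → [ T ]: PREDICT = { '[' }
T → num: PREDICT = { 'num' }
T → n: PREDICT = { 'n' }
T → id: PREDICT = { 'id' }
  'id' is in predict set, so this production goes in M[T, 'id']

M[T, 'id'] = T → id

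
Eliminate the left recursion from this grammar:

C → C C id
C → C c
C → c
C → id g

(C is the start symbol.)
C is directly left-recursive. The standard transformation for
  A → A α₁ | ... | A α_m | β₁ | ... | β_n
is
  A  → β₁ A' | ... | β_n A'
  A' → α₁ A' | ... | α_m A' | ε

C → c becomes C → c C'
C → id g becomes C → id g C'
C → C C id becomes C' → C id C'
C → C c becomes C' → c C'
Add C' → ε

Resulting grammar:
C → c C'
C → id g C'
C' → C id C'
C' → c C'
C' → ε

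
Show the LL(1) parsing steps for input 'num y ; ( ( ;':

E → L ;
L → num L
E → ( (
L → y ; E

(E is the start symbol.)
LL(1) parsing maintains a stack (initially the start symbol over $) and the input. At each step: if the stack top is a terminal, match it against the current input token; if it is a non-terminal N, replace it with the RHS of M[N, lookahead] (the unique production whose predict set contains the lookahead).

Stack is shown with the top on the left.

Stack      Input            Action
----------------------------------
E $        num y ; ( ( ; $  output E → L ;
L ; $      num y ; ( ( ; $  output L → num L
num L ; $  num y ; ( ( ; $  match 'num'
L ; $      y ; ( ( ; $      output L → y ; E
y ; E ; $  y ; ( ( ; $      match 'y'
; E ; $    ; ( ( ; $        match ';'
E ; $      ( ( ; $          output E → ( (
( ( ; $    ( ( ; $          match '('
( ; $      ( ; $            match '('
; $        ; $              match ';'
$          $                accept

The string is accepted.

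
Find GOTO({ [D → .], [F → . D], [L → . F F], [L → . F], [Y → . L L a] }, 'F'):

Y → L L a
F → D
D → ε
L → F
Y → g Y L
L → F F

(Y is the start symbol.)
{ [D → .], [F → . D], [L → F . F], [L → F .] }

GOTO(I, 'F') = CLOSURE({ [A → αX.β] : [A → α.Xβ] ∈ I, X = 'F' })

Items with dot before 'F', with the dot advanced:
  [L → . F] → [L → F .]
  [L → . F F] → [L → F . F]
Closure of the advanced items:
  [L → F . F] has the dot before F: add [F → . D]
  [F → . D] has the dot before D: add [D → .]

GOTO = { [D → .], [F → . D], [L → F . F], [L → F .] }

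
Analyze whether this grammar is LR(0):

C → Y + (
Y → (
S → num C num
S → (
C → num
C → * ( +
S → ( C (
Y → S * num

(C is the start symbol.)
No. Shift-reduce conflict between [S → ( .] and [C → . * ( +]

A grammar is LR(0) if no state in the canonical LR(0) collection has:
  - both a shift item (dot before a terminal) and a complete item (shift-reduce conflict), or
  - two or more complete items (reduce-reduce conflict; the accept item [C' → C .] counts as a complete item here).

Augment with C' → C and build the canonical LR(0) collection (I0 = CLOSURE({[C' → . C]}), then GOTO on every symbol after a dot until no new states appear). It has 17 states:
  I0: { [C → . * ( +], [C → . Y + (], [C → . num], [C' → . C], [S → . ( C (], [S → . (], [S → . num C num], [Y → . (], [Y → . S * num] }  — shift
  I1: { [C → . * ( +], [C → . Y + (], [C → . num], [S → ( . C (], [S → ( .], [S → . ( C (], [S → . (], [S → . num C num], [Y → ( .], [Y → . (], [Y → . S * num] }  — shift, 2 reduces
  I2: { [C → * . ( +] }  — shift
  I3: { [C' → C .] }  — accept
  I4: { [Y → S . * num] }  — shift
  I5: { [C → Y . + (] }  — shift
  I6: { [C → . * ( +], [C → . Y + (], [C → . num], [C → num .], [S → . ( C (], [S → . (], [S → . num C num], [S → num . C num], [Y → . (], [Y → . S * num] }  — shift, reduce
  I7: { [S → num C . num] }  — shift
  I8: { [S → num C num .] }  — reduce
  I9: { [C → Y + . (] }  — shift
  I10: { [C → Y + ( .] }  — reduce
  I11: { [Y → S * . num] }  — shift
  I12: { [Y → S * num .] }  — reduce
  I13: { [C → * ( . +] }  — shift
  I14: { [C → * ( + .] }  — reduce
  I15: { [S → ( C . (] }  — shift
  I16: { [S → ( C ( .] }  — reduce

Conflict in state I1:
  Shift-reduce conflict between [S → ( .] and [C → . * ( +]
So the grammar is NOT LR(0).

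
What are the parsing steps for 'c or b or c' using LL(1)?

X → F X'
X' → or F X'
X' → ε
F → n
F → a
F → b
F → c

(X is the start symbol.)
LL(1) parsing maintains a stack (initially the start symbol over $) and the input. At each step: if the stack top is a terminal, match it against the current input token; if it is a non-terminal N, replace it with the RHS of M[N, lookahead] (the unique production whose predict set contains the lookahead).

Stack is shown with the top on the left.

Stack      Input          Action
--------------------------------
X $        c or b or c $  output X → F X'
F X' $     c or b or c $  output F → c
c X' $     c or b or c $  match 'c'
X' $       or b or c $    output X' → or F X'
or F X' $  or b or c $    match 'or'
F X' $     b or c $       output F → b
b X' $     b or c $       match 'b'
X' $       or c $         output X' → or F X'
or F X' $  or c $         match 'or'
F X' $     c $            output F → c
c X' $     c $            match 'c'
X' $       $              output X' → ε
$          $              accept

The string is accepted.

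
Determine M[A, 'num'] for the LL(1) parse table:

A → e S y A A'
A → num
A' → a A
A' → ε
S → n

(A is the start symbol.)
A → num

To find M[A, 'num'], we find productions for A where 'num' is in the predict set (PREDICT(N → α) = (FIRST(α) \ {ε}) ∪ (FOLLOW(N) if α ⇒* ε)).

A → e S y A A': PREDICT = { 'e' }
A → num: PREDICT = { 'num' }
  'num' is in predict set, so this production goes in M[A, 'num']

M[A, 'num'] = A → num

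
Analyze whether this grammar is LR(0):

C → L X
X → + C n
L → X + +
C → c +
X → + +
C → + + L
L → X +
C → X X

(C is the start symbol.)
No. Shift-reduce conflict between [L → X + .] and [C → . + + L]

A grammar is LR(0) if no state in the canonical LR(0) collection has:
  - both a shift item (dot before a terminal) and a complete item (shift-reduce conflict), or
  - two or more complete items (reduce-reduce conflict; the accept item [C' → C .] counts as a complete item here).

Augment with C' → C and build the canonical LR(0) collection (I0 = CLOSURE({[C' → . C]}), then GOTO on every symbol after a dot until no new states appear). It has 17 states:
  I0: { [C → . + + L], [C → . L X], [C → . X X], [C → . c +], [C' → . C], [L → . X + +], [L → . X +], [X → . + +], [X → . + C n] }  — shift
  I1: { [C → + . + L], [C → . + + L], [C → . L X], [C → . X X], [C → . c +], [L → . X + +], [L → . X +], [X → + . +], [X → + . C n], [X → . + +], [X → . + C n] }  — shift
  I2: { [C' → C .] }  — accept
  I3: { [C → L . X], [X → . + +], [X → . + C n] }  — shift
  I4: { [C → X . X], [L → X . + +], [L → X . +], [X → . + +], [X → . + C n] }  — shift
  I5: { [C → c . +] }  — shift
  I6: { [C → c + .] }  — reduce
  I7: { [C → . + + L], [C → . L X], [C → . X X], [C → . c +], [L → . X + +], [L → . X +], [L → X + . +], [L → X + .], [X → + . +], [X → + . C n], [X → . + +], [X → . + C n] }  — shift, reduce
  I8: { [C → X X .] }  — reduce
  I9: { [C → + . + L], [C → . + + L], [C → . L X], [C → . X X], [C → . c +], [L → . X + +], [L → . X +], [L → X + + .], [X → + + .], [X → + . +], [X → + . C n], [X → . + +], [X → . + C n] }  — shift, 2 reduces
  I10: { [X → + C . n] }  — shift
  I11: { [X → + C n .] }  — reduce
  I12: { [C → + + . L], [C → + . + L], [C → . + + L], [C → . L X], [C → . X X], [C → . c +], [L → . X + +], [L → . X +], [X → + + .], [X → + . +], [X → + . C n], [X → . + +], [X → . + C n] }  — shift, reduce
  I13: { [C → + + L .], [C → L . X], [X → . + +], [X → . + C n] }  — shift, reduce
  I14: { [C → . + + L], [C → . L X], [C → . X X], [C → . c +], [L → . X + +], [L → . X +], [X → + . +], [X → + . C n], [X → . + +], [X → . + C n] }  — shift
  I15: { [C → L X .] }  — reduce
  I16: { [C → + . + L], [C → . + + L], [C → . L X], [C → . X X], [C → . c +], [L → . X + +], [L → . X +], [X → + + .], [X → + . +], [X → + . C n], [X → . + +], [X → . + C n] }  — shift, reduce

Conflict in state I7:
  Shift-reduce conflict between [L → X + .] and [C → . + + L]
So the grammar is NOT LR(0).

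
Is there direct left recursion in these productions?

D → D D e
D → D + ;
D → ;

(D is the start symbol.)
Yes, D is left-recursive

Direct left recursion occurs when N → N α for some non-terminal N (the right-hand side begins with the left-hand side itself).

D → D D e: LEFT RECURSIVE (starts with D)
D → D + ;: LEFT RECURSIVE (starts with D)
D → ;: starts with ';'

The grammar has direct left recursion on: D.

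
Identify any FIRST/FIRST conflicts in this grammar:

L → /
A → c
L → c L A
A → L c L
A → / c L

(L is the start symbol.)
Yes. A → c / A → L c L on { 'c' }; A → L c L / A → '/' c L on { '/' }

FIRST sets of the non-terminals at (or reachable through a nullable prefix from) the front of some alternative:
  FIRST(L) = { '/', 'c' }

Productions for L:
  L → /: FIRST = { '/' }
  L → c L A: FIRST = { 'c' }
Productions for A:
  A → c: FIRST = { 'c' }
  A → L c L: FIRST = { '/', 'c' }
  A → / c L: FIRST = { '/' }

Conflict for A: A → c and A → L c L
  Overlap: { 'c' }
Conflict for A: A → L c L and A → / c L
  Overlap: { '/' }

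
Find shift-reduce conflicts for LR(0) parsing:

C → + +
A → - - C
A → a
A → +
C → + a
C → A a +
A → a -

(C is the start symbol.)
A shift-reduce conflict occurs when an LR(0) state has both:
  - a complete (reduce) item [A → α .] (dot at the end), and
  - a shift item [B → β . c γ] (dot before a terminal).

Augment with C' → C and build the canonical LR(0) collection (I0 = CLOSURE({[C' → . C]}), then GOTO on every symbol after a dot until no new states appear). It has 13 states:
  I0: { [A → . +], [A → . - - C], [A → . a -], [A → . a], [C → . + +], [C → . + a], [C → . A a +], [C' → . C] }  — shift
  I1: { [A → + .], [C → + . +], [C → + . a] }  — shift, reduce
  I2: { [A → - . - C] }  — shift
  I3: { [C → A . a +] }  — shift
  I4: { [C' → C .] }  — accept
  I5: { [A → a . -], [A → a .] }  — shift, reduce
  I6: { [A → a - .] }  — reduce
  I7: { [C → A a . +] }  — shift
  I8: { [C → A a + .] }  — reduce
  I9: { [A → - - . C], [A → . +], [A → . - - C], [A → . a -], [A → . a], [C → . + +], [C → . + a], [C → . A a +] }  — shift
  I10: { [A → - - C .] }  — reduce
  I11: { [C → + + .] }  — reduce
  I12: { [C → + a .] }  — reduce

I1 contains reduce item [A → + .] and shift items [C → + . +], [C → + . a] — shift-reduce conflict.
I5 contains reduce item [A → a .] and shift item [A → a . -] — shift-reduce conflict.

Answer: Yes — I1: [A → + .] vs [C → + . +]; I5: [A → a .] vs [A → a . -]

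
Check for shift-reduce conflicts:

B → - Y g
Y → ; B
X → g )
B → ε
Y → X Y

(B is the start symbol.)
Yes — I0: [B → .] vs [B → . - Y g]; I3: [B → .] vs [B → . - Y g]

Augment with B' → B and build the canonical LR(0) collection (I0 = CLOSURE({[B' → . B]}), then GOTO on every symbol after a dot until no new states appear). It has 11 states:
  I0: { [B → . - Y g], [B → .], [B' → . B] }  — shift, reduce
  I1: { [B → - . Y g], [X → . g )], [Y → . ; B], [Y → . X Y] }  — shift
  I2: { [B' → B .] }  — accept
  I3: { [B → . - Y g], [B → .], [Y → ; . B] }  — shift, reduce
  I4: { [X → . g )], [Y → . ; B], [Y → . X Y], [Y → X . Y] }  — shift
  I5: { [B → - Y . g] }  — shift
  I6: { [X → g . )] }  — shift
  I7: { [X → g ) .] }  — reduce
  I8: { [B → - Y g .] }  — reduce
  I9: { [Y → X Y .] }  — reduce
  I10: { [Y → ; B .] }  — reduce

I0 contains reduce item [B → .] and shift item [B → . - Y g] — shift-reduce conflict.
I3 contains reduce item [B → .] and shift item [B → . - Y g] — shift-reduce conflict.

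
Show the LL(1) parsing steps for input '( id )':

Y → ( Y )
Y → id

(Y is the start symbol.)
LL(1) parsing maintains a stack (initially the start symbol over $) and the input. At each step: if the stack top is a terminal, match it against the current input token; if it is a non-terminal N, replace it with the RHS of M[N, lookahead] (the unique production whose predict set contains the lookahead).

Stack is shown with the top on the left.

Stack    Input     Action
-------------------------
Y $      ( id ) $  output Y → ( Y )
( Y ) $  ( id ) $  match '('
Y ) $    id ) $    output Y → id
id ) $   id ) $    match 'id'
) $      ) $       match ')'
$        $         accept

The string is accepted.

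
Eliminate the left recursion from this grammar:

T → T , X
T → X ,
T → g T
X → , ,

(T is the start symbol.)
T is directly left-recursive. The standard transformation for
  A → A α₁ | ... | A α_m | β₁ | ... | β_n
is
  A  → β₁ A' | ... | β_n A'
  A' → α₁ A' | ... | α_m A' | ε

T → X , becomes T → X , T'
T → g T becomes T → g T T'
T → T , X becomes T' → , X T'
Add T' → ε

Productions for other non-terminals are unchanged:
  X → , ,

Resulting grammar:
T → X , T'
T → g T T'
T' → , X T'
T' → ε
X → , ,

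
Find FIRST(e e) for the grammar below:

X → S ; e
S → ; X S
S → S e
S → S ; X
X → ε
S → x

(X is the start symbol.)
{ 'e' }

To compute FIRST(e e), process the symbols left to right:
Symbol e is a terminal. Add 'e' and stop.
FIRST(e e) = { 'e' }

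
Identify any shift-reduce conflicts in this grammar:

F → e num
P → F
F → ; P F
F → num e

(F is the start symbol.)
No shift-reduce conflicts

A shift-reduce conflict occurs when an LR(0) state has both:
  - a complete (reduce) item [A → α .] (dot at the end), and
  - a shift item [B → β . c γ] (dot before a terminal).

Augment with F' → F and build the canonical LR(0) collection (I0 = CLOSURE({[F' → . F]}), then GOTO on every symbol after a dot until no new states appear). It has 10 states:
  I0: { [F → . ; P F], [F → . e num], [F → . num e], [F' → . F] }  — shift
  I1: { [F → . ; P F], [F → . e num], [F → . num e], [F → ; . P F], [P → . F] }  — shift
  I2: { [F' → F .] }  — accept
  I3: { [F → e . num] }  — shift
  I4: { [F → num . e] }  — shift
  I5: { [F → num e .] }  — reduce
  I6: { [F → e num .] }  — reduce
  I7: { [P → F .] }  — reduce
  I8: { [F → . ; P F], [F → . e num], [F → . num e], [F → ; P . F] }  — shift
  I9: { [F → ; P F .] }  — reduce

No state contains both a complete item and a shift item.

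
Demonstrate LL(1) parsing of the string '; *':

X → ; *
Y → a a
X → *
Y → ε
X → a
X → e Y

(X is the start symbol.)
LL(1) parsing maintains a stack (initially the start symbol over $) and the input. At each step: if the stack top is a terminal, match it against the current input token; if it is a non-terminal N, replace it with the RHS of M[N, lookahead] (the unique production whose predict set contains the lookahead).

Stack is shown with the top on the left.

Stack  Input  Action
--------------------
X $    ; * $  output X → ; *
; * $  ; * $  match ';'
* $    * $    match '*'
$      $      accept

The string is accepted.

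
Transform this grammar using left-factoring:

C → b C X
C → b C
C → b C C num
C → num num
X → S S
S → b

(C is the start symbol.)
Left-factoring transforms A → αβ₁ | αβ₂ into A → αA' and A' → β₁ | β₂
(α is the longest common prefix among the alternatives). Repeat until
no nonterminal has two alternatives with a common prefix.

Round 1: C has alternatives sharing prefix 'b C'. Introduce C': C → b C C'
  Add: C' → X
  Add: C' → ε
  Add: C' → C num

No remaining common prefixes — done.

Resulting grammar:
C → b C C'
C' → X
C' → ε
C' → C num
C → num num
X → S S
S → b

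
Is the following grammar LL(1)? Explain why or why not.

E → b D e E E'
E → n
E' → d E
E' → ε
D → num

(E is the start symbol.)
No. Predict set conflict for E': { 'd' }

Relevant sets:
  FOLLOW(E') = { $, 'd' }

For E:
  PREDICT(E → b D e E E') = { 'b' }
  PREDICT(E → n) = { 'n' }
For E':
  PREDICT(E' → d E) = { 'd' }
  PREDICT(E' → ε) = { $, 'd' }
D has a single production, so nothing to check there.

Conflict found: Predict set conflict for E': { 'd' }
The grammar is NOT LL(1).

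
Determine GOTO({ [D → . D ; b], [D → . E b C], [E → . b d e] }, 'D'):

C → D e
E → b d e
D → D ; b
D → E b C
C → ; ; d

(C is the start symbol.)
{ [D → D . ; b] }

GOTO(I, 'D') = CLOSURE({ [A → αX.β] : [A → α.Xβ] ∈ I, X = 'D' })

Items with dot before 'D', with the dot advanced:
  [D → . D ; b] → [D → D . ; b]
Closure adds nothing (no advanced item has the dot before a non-terminal).

GOTO = { [D → D . ; b] }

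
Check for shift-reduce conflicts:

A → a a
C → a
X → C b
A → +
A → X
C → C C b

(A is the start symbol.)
Augment with A' → A and build the canonical LR(0) collection (I0 = CLOSURE({[A' → . A]}), then GOTO on every symbol after a dot until no new states appear). It has 11 states:
  I0: { [A → . +], [A → . X], [A → . a a], [A' → . A], [C → . C C b], [C → . a], [X → . C b] }  — shift
  I1: { [A → + .] }  — reduce
  I2: { [A' → A .] }  — accept
  I3: { [C → . C C b], [C → . a], [C → C . C b], [X → C . b] }  — shift
  I4: { [A → X .] }  — reduce
  I5: { [A → a . a], [C → a .] }  — shift, reduce
  I6: { [A → a a .] }  — reduce
  I7: { [C → . C C b], [C → . a], [C → C . C b], [C → C C . b] }  — shift
  I8: { [C → a .] }  — reduce
  I9: { [X → C b .] }  — reduce
  I10: { [C → C C b .] }  — reduce

I5 contains reduce item [C → a .] and shift item [A → a . a] — shift-reduce conflict.

Answer: Yes — I5: [C → a .] vs [A → a . a]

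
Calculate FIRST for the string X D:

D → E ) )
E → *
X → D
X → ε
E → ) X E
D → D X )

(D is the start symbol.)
FIRST sets of the non-terminals involved (from the grammar, by fixed-point iteration):
  FIRST(X) = { ')', '*', ε }
  FIRST(D) = { ')', '*' }

To compute FIRST(X D), process the symbols left to right:
Symbol X is a non-terminal. Add FIRST(X) \ {ε} = { ')', '*' }
X is nullable (ε ∈ FIRST(X)), continue to the next symbol.
Symbol D is a non-terminal. Add FIRST(D) \ {ε} = { ')', '*' }
D is not nullable (ε ∉ FIRST(D)), so stop here.
FIRST(X D) = { ')', '*' }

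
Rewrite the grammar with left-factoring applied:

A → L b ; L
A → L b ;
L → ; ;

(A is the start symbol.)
Left-factoring transforms A → αβ₁ | αβ₂ into A → αA' and A' → β₁ | β₂
(α is the longest common prefix among the alternatives). Repeat until
no nonterminal has two alternatives with a common prefix.

Round 1: A has alternatives sharing prefix 'L b ;'. Introduce A': A → L b ; A'
  Add: A' → L
  Add: A' → ε

No remaining common prefixes — done.

Resulting grammar:
A → L b ; A'
A' → L
A' → ε
L → ; ;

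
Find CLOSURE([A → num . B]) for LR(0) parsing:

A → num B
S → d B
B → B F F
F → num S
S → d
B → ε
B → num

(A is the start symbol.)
{ [A → num . B], [B → . B F F], [B → . num], [B → .] }

Start with: [A → num . B]
  [A → num . B] has the dot before B: add [B → . B F F], [B → .], [B → . num]
No further items can be added.

CLOSURE = { [A → num . B], [B → . B F F], [B → . num], [B → .] }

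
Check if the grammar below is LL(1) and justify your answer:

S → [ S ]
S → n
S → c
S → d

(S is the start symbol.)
A grammar is LL(1) if for each non-terminal N with multiple productions, the predict sets of those productions are pairwise disjoint, where PREDICT(N → α) = (FIRST(α) \ {ε}) ∪ (FOLLOW(N) if α ⇒* ε).

For S:
  PREDICT(S → '[' S ']') = { '[' }
  PREDICT(S → n) = { 'n' }
  PREDICT(S → c) = { 'c' }
  PREDICT(S → d) = { 'd' }

All predict sets are disjoint. The grammar IS LL(1).

Answer: Yes, the grammar is LL(1).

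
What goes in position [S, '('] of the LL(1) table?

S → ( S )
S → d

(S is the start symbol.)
S → ( S )

To find M[S, '('], we find productions for S where '(' is in the predict set (PREDICT(N → α) = (FIRST(α) \ {ε}) ∪ (FOLLOW(N) if α ⇒* ε)).

S → ( S ): PREDICT = { '(' }
  '(' is in predict set, so this production goes in M[S, '(']
S → d: PREDICT = { 'd' }

M[S, '('] = S → ( S )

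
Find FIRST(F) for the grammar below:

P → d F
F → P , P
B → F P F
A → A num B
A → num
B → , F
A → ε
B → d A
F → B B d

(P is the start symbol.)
{ ',', 'd' }

FIRST sets of the other non-terminals involved (by the same procedure, iterated to a fixed point):
  FIRST(P) = { 'd' }
  FIRST(B) = { ',', 'd' }

From F → P , P:
  - P is a non-terminal: add FIRST(P) \ {ε} = { 'd' }
    P is not nullable, so stop
From F → B B d:
  - B is a non-terminal: add FIRST(B) \ {ε} = { ',', 'd' }
    B is not nullable, so stop

Collecting: FIRST(F) = { ',', 'd' }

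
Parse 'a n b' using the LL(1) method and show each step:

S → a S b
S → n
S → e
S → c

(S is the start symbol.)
LL(1) parsing maintains a stack (initially the start symbol over $) and the input. At each step: if the stack top is a terminal, match it against the current input token; if it is a non-terminal N, replace it with the RHS of M[N, lookahead] (the unique production whose predict set contains the lookahead).

Stack is shown with the top on the left.

Stack    Input    Action
------------------------
S $      a n b $  output S → a S b
a S b $  a n b $  match 'a'
S b $    n b $    output S → n
n b $    n b $    match 'n'
b $      b $      match 'b'
$        $        accept

The string is accepted.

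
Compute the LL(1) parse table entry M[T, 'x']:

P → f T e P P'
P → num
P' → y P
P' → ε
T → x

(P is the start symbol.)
To find M[T, 'x'], we find productions for T where 'x' is in the predict set (PREDICT(N → α) = (FIRST(α) \ {ε}) ∪ (FOLLOW(N) if α ⇒* ε)).

T → x: PREDICT = { 'x' }
  'x' is in predict set, so this production goes in M[T, 'x']

M[T, 'x'] = T → x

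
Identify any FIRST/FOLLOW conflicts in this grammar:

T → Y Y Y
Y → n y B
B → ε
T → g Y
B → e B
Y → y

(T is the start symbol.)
No FIRST/FOLLOW conflicts.

A FIRST/FOLLOW conflict occurs when a non-terminal N has a nullable alternative N → β (β ⇒* ε) and another alternative N → α with FIRST(α) ∩ FOLLOW(N) ≠ ∅: on such a lookahead the parser cannot decide between expanding α and letting N vanish via β.

Nullable non-terminals: B.

B: nullable alternative(s) B → ε; FOLLOW(B) = { $, 'n', 'y' }
  B → ε: FIRST \ {ε} = { } — this is the only nullable alternative, skip
  B → e B: FIRST \ {ε} = { 'e' } — disjoint from FOLLOW(B)

T, Y have no nullable alternative, so no FIRST/FOLLOW check is needed there.

No FIRST/FOLLOW conflicts found.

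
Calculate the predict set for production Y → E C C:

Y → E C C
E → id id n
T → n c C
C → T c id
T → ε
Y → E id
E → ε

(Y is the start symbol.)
PREDICT(Y → E C C) = (FIRST(RHS) \ {ε}) ∪ (FOLLOW(Y) if ε ∈ FIRST(RHS), i.e. RHS ⇒* ε)
FIRST(E) = { 'id', ε }
FIRST(C) = { 'c', 'n' }
FIRST(E C C) = { 'c', 'id', 'n' }
ε ∉ FIRST(E C C), so FOLLOW(Y) is not added.
PREDICT(Y → E C C) = { 'c', 'id', 'n' }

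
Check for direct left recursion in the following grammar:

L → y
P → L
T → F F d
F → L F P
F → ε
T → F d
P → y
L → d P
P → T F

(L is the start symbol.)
No direct left recursion

L → y: starts with y
P → L: starts with L
T → F F d: starts with F
F → L F P: starts with L
F → ε: starts with ε
T → F d: starts with F
P → y: starts with y
L → d P: starts with d
P → T F: starts with T

No direct left recursion found.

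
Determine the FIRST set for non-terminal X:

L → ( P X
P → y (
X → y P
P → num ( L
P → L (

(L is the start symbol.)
{ 'y' }

To compute FIRST(X), examine every production with X on the left-hand side, reading each right-hand side left to right until a non-nullable symbol is reached.

From X → y P:
  - y is a terminal: add 'y' and stop

Collecting: FIRST(X) = { 'y' }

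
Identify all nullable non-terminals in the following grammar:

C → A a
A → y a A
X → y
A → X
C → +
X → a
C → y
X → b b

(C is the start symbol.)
A non-terminal is nullable if it can derive ε (the empty string): either it has an ε-production, or it has a production whose right-hand side consists entirely of nullable non-terminals.

There are no ε-productions, so no non-terminal can derive ε.
No non-terminals are nullable.

Answer: None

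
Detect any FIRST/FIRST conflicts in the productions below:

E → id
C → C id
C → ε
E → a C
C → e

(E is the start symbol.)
A FIRST/FIRST conflict occurs when two productions N → α and N → β for the same non-terminal have FIRST(α) ∩ FIRST(β) ≠ ∅ (with ε ∈ FIRST of a nullable right-hand side, so two nullable alternatives also conflict).

FIRST sets of the non-terminals at (or reachable through a nullable prefix from) the front of some alternative:
  FIRST(C) = { 'e', 'id', ε }

Productions for E:
  E → id: FIRST = { 'id' }
  E → a C: FIRST = { 'a' }
Productions for C:
  C → C id: FIRST = { 'e', 'id' }
  C → ε: FIRST = { ε }
  C → e: FIRST = { 'e' }

Conflict for C: C → C id and C → e
  Overlap: { 'e' }

Answer: Yes. C → C id / C → e on { 'e' }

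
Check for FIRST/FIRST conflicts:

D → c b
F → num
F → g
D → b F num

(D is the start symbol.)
No FIRST/FIRST conflicts.

Productions for D:
  D → c b: FIRST = { 'c' }
  D → b F num: FIRST = { 'b' }
Productions for F:
  F → num: FIRST = { 'num' }
  F → g: FIRST = { 'g' }

All alternatives of each non-terminal have pairwise disjoint FIRST sets.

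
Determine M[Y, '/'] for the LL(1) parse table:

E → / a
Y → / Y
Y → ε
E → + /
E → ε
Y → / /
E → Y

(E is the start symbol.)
Y → / Y, Y → / /

To find M[Y, '/'], we find productions for Y where '/' is in the predict set (PREDICT(N → α) = (FIRST(α) \ {ε}) ∪ (FOLLOW(N) if α ⇒* ε)).

Relevant sets:
  FOLLOW(Y) = { $ }

Y → / Y: PREDICT = { '/' }
  '/' is in predict set, so this production goes in M[Y, '/']
Y → ε: PREDICT = { $ }
Y → / /: PREDICT = { '/' }
  '/' is in predict set, so this production goes in M[Y, '/']

M[Y, '/'] = Y → / Y, Y → / /  (a multiply-defined cell — the grammar is not LL(1))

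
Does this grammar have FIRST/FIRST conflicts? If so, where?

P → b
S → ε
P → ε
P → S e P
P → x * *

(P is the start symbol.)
No FIRST/FIRST conflicts.

A FIRST/FIRST conflict occurs when two productions N → α and N → β for the same non-terminal have FIRST(α) ∩ FIRST(β) ≠ ∅ (with ε ∈ FIRST of a nullable right-hand side, so two nullable alternatives also conflict).

FIRST sets of the non-terminals at (or reachable through a nullable prefix from) the front of some alternative:
  FIRST(S) = { ε }

Productions for P:
  P → b: FIRST = { 'b' }
  P → ε: FIRST = { ε }
  P → S e P: FIRST = { 'e' }
  P → x * *: FIRST = { 'x' }
S has only one production, so no FIRST/FIRST conflict is possible there.

All alternatives of each non-terminal have pairwise disjoint FIRST sets.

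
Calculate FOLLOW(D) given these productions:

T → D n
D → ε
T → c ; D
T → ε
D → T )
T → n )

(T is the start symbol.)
To compute FOLLOW(D), find every occurrence of D on a right-hand side N → α D β: add FIRST(β) \ {ε}, and if β is empty or nullable also add FOLLOW(N). Iterate to a fixed point.

In T → D n: D is followed by n, add FIRST(n) \ {ε} = { 'n' }
In T → c ; D: D is at the end, add FOLLOW(T)

The FOLLOW sets referred to above (computed the same way, to a fixed point):
  FOLLOW(T) = { $, ')' }

Taking the union: FOLLOW(D) = { $, ')', 'n' }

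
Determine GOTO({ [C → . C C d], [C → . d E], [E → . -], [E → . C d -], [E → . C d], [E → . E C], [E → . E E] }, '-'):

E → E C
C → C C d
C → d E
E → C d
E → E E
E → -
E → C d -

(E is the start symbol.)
GOTO(I, '-') = CLOSURE({ [A → αX.β] : [A → α.Xβ] ∈ I, X = '-' })

Items with dot before '-', with the dot advanced:
  [E → . -] → [E → - .]
Closure adds nothing (no advanced item has the dot before a non-terminal).

GOTO = { [E → - .] }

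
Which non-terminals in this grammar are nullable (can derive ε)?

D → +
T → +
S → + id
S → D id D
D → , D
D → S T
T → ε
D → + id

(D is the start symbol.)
{ 'T' }

A non-terminal is nullable if it can derive ε (the empty string): either it has an ε-production, or it has a production whose right-hand side consists entirely of nullable non-terminals.

ε-productions: T → ε
So T is immediately nullable.
No further non-terminal can be added: every production for the remaining non-terminals contains a terminal or a non-nullable non-terminal.
Nullable = { 'T' }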